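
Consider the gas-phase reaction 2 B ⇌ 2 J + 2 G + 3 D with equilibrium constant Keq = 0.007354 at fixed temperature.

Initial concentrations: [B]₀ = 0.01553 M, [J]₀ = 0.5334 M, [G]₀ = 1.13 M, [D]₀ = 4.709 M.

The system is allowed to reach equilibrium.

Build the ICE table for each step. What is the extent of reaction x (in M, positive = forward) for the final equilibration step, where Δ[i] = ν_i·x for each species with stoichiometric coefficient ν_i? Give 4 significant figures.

Q₀ = 1.5729e+05 vs Keq = 0.007354 ⇒ Q>K, reverse
Step 1:
                    B           J           G           D
  Initial     0.01553      0.5334        1.13       4.709
  Change       0.5236     -0.5236     -0.5236     -0.7854
  Equil        0.5391     0.00981      0.6064       3.924
  solve Keq expr → x = -0.2618; check Q = 0.007354

x = -0.2618 M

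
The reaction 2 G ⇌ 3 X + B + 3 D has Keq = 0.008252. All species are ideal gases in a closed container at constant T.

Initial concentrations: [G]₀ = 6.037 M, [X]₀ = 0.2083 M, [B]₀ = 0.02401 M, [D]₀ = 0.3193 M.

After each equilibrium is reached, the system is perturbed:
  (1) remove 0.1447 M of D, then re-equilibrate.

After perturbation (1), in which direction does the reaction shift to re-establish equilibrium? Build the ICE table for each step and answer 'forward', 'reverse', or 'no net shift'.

Q₀ = 1.9383e-07 vs Keq = 0.008252 ⇒ Q<K, forward
Step 1:
                   G          X          B          D
  I            6.037     0.2083    0.02401     0.3193
  C          -0.4863     0.7295     0.2432     0.7295
  E            5.551     0.9378     0.2672      1.049
  solve Keq expr → x = 0.2432; check Q = 0.008252
Then remove 0.1447 M of D.
Step 2:
                   G          X          B          D
  I            5.551     0.9378     0.2672     0.9041
  C         -0.03822    0.05733    0.01911    0.05733
  E            5.512     0.9951     0.2863     0.9614
  solve Keq expr → x = 0.01911; check Q = 0.008252

Direction: forward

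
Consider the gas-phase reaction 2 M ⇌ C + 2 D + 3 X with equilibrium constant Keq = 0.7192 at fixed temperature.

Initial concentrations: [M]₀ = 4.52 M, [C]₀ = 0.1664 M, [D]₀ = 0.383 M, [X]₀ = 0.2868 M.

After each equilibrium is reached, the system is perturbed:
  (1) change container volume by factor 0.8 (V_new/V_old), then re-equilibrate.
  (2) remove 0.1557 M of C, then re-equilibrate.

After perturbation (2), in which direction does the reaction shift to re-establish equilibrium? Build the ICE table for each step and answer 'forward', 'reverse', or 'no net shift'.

Direction: forward

Q₀ = 2.8185e-05 vs Keq = 0.7192 ⇒ Q<K, forward
Step 1:
                   M          C          D          X
  I             4.52     0.1664      0.383     0.2868
  C           -1.039     0.5195      1.039      1.558
  E            3.481     0.6859      1.422      1.845
  solve Keq expr → x = 0.5195; check Q = 0.7192
Then change container volume by factor 0.8 (V_new/V_old).
Step 2:
                   M          C          D          X
  I            4.351     0.8574      1.777      2.307
  C           0.2048    -0.1024    -0.2048    -0.3071
  E            4.556      0.755      1.573      1.999
  solve Keq expr → x = -0.1024; check Q = 0.7192
Then remove 0.1557 M of C.
Step 3:
                   M          C          D          X
  I            4.556     0.5993      1.573      1.999
  C         -0.04891    0.02446    0.04891    0.07337
  E            4.507     0.6238      1.622      2.073
  solve Keq expr → x = 0.02446; check Q = 0.7192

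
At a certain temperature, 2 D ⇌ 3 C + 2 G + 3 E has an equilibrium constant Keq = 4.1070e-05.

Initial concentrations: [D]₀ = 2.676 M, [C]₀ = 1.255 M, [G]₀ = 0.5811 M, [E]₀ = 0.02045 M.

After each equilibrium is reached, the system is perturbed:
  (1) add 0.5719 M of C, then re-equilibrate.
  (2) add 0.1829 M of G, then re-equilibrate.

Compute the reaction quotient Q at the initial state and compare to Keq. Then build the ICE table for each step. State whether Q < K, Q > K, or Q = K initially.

Q₀ = 7.9715e-07 vs Keq = 4.1070e-05 ⇒ Q<K, forward
Step 1:
                   D          C          G          E
  I            2.676      1.255     0.5811    0.02045
  C         -0.03302    0.04953    0.03302    0.04953
  E            2.643      1.305     0.6141    0.06998
  solve Keq expr → x = 0.01651; check Q = 4.1070e-05
Then add 0.5719 M of C.
Step 2:
                   D          C          G          E
  I            2.643      1.876     0.6141    0.06998
  C          0.01328   -0.01992   -0.01328   -0.01992
  E            2.656      1.857     0.6008    0.05006
  solve Keq expr → x = -0.006639; check Q = 4.1070e-05
Then add 0.1829 M of G.
Step 3:
                   D          C          G          E
  I            2.656      1.857     0.7837    0.05006
  C         0.005142  -0.007713  -0.005142  -0.007713
  E            2.661      1.849     0.7786    0.04235
  solve Keq expr → x = -0.002571; check Q = 4.1070e-05

Q₀ = 7.9715e-07; Q < K (proceeds forward)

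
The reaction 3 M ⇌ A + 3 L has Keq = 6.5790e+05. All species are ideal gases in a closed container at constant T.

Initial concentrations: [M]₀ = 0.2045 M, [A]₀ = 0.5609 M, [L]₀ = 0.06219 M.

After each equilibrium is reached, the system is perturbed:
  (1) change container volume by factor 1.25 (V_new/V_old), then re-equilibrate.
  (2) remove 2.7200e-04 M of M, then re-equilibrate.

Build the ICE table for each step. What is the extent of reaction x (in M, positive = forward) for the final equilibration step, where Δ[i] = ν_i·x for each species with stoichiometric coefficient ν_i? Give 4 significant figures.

Q₀ = 0.01577 vs Keq = 6.5790e+05 ⇒ Q<K, forward
Step 1:
                   M          A          L
  I           0.2045     0.5609    0.06219
  C          -0.2019     0.0673     0.2019
  E         0.002601     0.6282     0.2641
  solve Keq expr → x = 0.0673; check Q = 6.5790e+05
Then change container volume by factor 1.25 (V_new/V_old).
Step 2:
                   M          A          L
  I          0.00208     0.5026     0.2113
  C       -1.4772e-04 4.9239e-05 1.4772e-04
  E         0.001933     0.5026     0.2114
  solve Keq expr → x = 4.9239e-05; check Q = 6.5790e+05
Then remove 2.7200e-04 M of M.
Step 3:
                   M          A          L
  I         0.001661     0.5026     0.2114
  C       2.6942e-04 -8.9807e-05 -2.6942e-04
  E          0.00193     0.5025     0.2111
  solve Keq expr → x = -8.9807e-05; check Q = 6.5790e+05

x = -8.9807e-05 M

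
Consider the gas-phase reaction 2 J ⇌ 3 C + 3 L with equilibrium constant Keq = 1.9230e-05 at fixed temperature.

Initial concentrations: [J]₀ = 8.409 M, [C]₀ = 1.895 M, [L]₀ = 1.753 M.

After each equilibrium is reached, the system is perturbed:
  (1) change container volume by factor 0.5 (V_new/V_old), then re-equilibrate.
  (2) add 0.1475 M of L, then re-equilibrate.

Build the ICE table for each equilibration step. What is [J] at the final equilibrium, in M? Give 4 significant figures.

[J]_eq = 19 M

Q₀ = 0.5184 vs Keq = 1.9230e-05 ⇒ Q>K, reverse
Step 1:
                    J           C           L
  init          8.409       1.895       1.753
  Δ             0.981      -1.471      -1.471
  eq             9.39      0.4235      0.2815
  solve Keq expr → x = -0.4905; check Q = 1.9230e-05
Then change container volume by factor 0.5 (V_new/V_old).
Step 2:
                    J           C           L
  init          18.78      0.8471      0.5631
  Δ            0.1641     -0.2462     -0.2462
  eq            18.94      0.6009      0.3169
  solve Keq expr → x = -0.08207; check Q = 1.9230e-05
Then add 0.1475 M of L.
Step 3:
                    J           C           L
  init          18.94      0.6009      0.4644
  Δ           0.06034    -0.09051    -0.09051
  eq               19      0.5103      0.3738
  solve Keq expr → x = -0.03017; check Q = 1.9230e-05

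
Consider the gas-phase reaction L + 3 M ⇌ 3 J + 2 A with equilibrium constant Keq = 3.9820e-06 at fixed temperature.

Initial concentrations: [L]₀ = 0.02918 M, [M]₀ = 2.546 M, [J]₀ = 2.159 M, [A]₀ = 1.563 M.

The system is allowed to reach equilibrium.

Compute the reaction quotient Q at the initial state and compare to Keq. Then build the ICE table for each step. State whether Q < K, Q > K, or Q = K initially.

Q₀ = 51.05 vs Keq = 3.9820e-06 ⇒ Q>K, reverse
Step 1:
                  L         M         J         A
  Initial   0.02918     2.546     2.159     1.563
  Change      0.664     1.992    -1.992    -1.328
  Equil      0.6931     4.538    0.1671    0.2351
  solve Keq expr → x = -0.664; check Q = 3.9820e-06

Q₀ = 51.05; Q > K (proceeds reverse)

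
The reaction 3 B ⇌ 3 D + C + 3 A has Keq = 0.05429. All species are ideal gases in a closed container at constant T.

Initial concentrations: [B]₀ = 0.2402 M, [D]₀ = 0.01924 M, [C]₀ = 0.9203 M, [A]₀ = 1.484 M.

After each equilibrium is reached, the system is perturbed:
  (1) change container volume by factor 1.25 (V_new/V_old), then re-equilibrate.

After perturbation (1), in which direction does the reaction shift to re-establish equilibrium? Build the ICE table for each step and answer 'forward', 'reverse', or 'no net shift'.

Q₀ = 0.001546 vs Keq = 0.05429 ⇒ Q<K, forward
Step 1:
                   B          D          C          A
  I           0.2402    0.01924     0.9203      1.484
  C         -0.03356    0.03356    0.01119    0.03356
  E           0.2066     0.0528     0.9315      1.518
  solve Keq expr → x = 0.01119; check Q = 0.05429
Then change container volume by factor 1.25 (V_new/V_old).
Step 2:
                   B          D          C          A
  I           0.1653    0.04224     0.7452      1.214
  C         -0.01049    0.01049   0.003496    0.01049
  E           0.1548    0.05272     0.7487      1.225
  solve Keq expr → x = 0.003496; check Q = 0.05429

Direction: forward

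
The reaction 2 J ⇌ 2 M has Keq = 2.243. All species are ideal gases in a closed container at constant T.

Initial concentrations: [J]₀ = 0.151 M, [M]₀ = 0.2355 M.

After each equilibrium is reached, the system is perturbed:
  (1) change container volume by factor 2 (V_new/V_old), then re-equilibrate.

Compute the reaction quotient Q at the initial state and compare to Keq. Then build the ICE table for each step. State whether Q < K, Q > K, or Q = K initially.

Q₀ = 2.432; Q > K (proceeds reverse)

Q₀ = 2.432 vs Keq = 2.243 ⇒ Q>K, reverse
Step 1:
                  J         M
  init        0.151    0.2355
  Δ        0.003745 -0.003745
  eq         0.1547    0.2318
  solve Keq expr → x = -0.001872; check Q = 2.243
Then change container volume by factor 2 (V_new/V_old).
Step 2:
                  J         M
  init      0.07737    0.1159
  Δ               0         0
  eq        0.07737    0.1159
  solve Keq expr → x = 0; check Q = 2.243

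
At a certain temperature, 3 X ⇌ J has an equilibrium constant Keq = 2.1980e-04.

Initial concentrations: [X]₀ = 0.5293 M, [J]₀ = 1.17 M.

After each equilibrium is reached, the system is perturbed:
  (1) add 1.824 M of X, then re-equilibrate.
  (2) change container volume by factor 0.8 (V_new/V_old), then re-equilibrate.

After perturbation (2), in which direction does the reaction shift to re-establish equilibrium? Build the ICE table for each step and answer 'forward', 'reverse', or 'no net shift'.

Q₀ = 7.89 vs Keq = 2.1980e-04 ⇒ Q>K, reverse
Step 1:
                  X         J
  I          0.5293      1.17
  C           3.468    -1.156
  E           3.997   0.01404
  solve Keq expr → x = -1.156; check Q = 2.1980e-04
Then add 1.824 M of X.
Step 2:
                  X         J
  I           5.821   0.01404
  C        -0.08251    0.0275
  E           5.739   0.04154
  solve Keq expr → x = 0.0275; check Q = 2.1980e-04
Then change container volume by factor 0.8 (V_new/V_old).
Step 3:
                  X         J
  I           7.173   0.05192
  C        -0.07961   0.02654
  E           7.094   0.07846
  solve Keq expr → x = 0.02654; check Q = 2.1980e-04

Direction: forward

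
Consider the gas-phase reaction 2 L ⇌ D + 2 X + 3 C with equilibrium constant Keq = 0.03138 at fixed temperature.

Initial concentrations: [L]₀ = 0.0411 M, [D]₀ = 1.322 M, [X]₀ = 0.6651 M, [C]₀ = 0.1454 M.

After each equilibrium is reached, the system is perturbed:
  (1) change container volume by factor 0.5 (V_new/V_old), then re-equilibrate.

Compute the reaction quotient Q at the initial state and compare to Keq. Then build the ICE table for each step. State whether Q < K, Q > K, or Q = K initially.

Q₀ = 1.064; Q > K (proceeds reverse)

Q₀ = 1.064 vs Keq = 0.03138 ⇒ Q>K, reverse
Step 1:
                    L           D           X           C
  Initial      0.0411       1.322      0.6651      0.1454
  Change      0.04518    -0.02259    -0.04518    -0.06777
  Equil       0.08628       1.299      0.6199     0.07763
  solve Keq expr → x = -0.02259; check Q = 0.03138
Then change container volume by factor 0.5 (V_new/V_old).
Step 2:
                    L           D           X           C
  Initial      0.1726       2.599        1.24      0.1553
  Change      0.05281     -0.0264    -0.05281    -0.07921
  Equil        0.2254       2.572       1.187     0.07604
  solve Keq expr → x = -0.0264; check Q = 0.03138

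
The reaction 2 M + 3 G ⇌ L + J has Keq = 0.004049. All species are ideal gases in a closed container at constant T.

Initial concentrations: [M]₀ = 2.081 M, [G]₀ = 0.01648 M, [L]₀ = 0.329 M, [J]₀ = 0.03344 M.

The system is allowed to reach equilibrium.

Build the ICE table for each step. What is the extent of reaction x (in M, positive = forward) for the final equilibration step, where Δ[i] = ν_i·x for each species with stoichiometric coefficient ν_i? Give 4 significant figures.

Q₀ = 567.6 vs Keq = 0.004049 ⇒ Q>K, reverse
Step 1:
                  M         G         L         J
  Initial     2.081   0.01648     0.329   0.03344
  Change    0.06668       0.1  -0.03334  -0.03334
  Equil       2.148    0.1165    0.2957 9.9880e-05
  solve Keq expr → x = -0.03334; check Q = 0.004049

x = -0.03334 M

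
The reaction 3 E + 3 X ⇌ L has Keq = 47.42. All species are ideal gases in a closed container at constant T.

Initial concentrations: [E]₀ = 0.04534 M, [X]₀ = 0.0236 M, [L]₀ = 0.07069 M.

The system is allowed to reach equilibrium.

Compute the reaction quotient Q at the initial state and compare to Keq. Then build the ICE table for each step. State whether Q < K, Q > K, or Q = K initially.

Q₀ = 5.7700e+07; Q > K (proceeds reverse)

Q₀ = 5.7700e+07 vs Keq = 47.42 ⇒ Q>K, reverse
Step 1:
                  E         X         L
  Initial   0.04534    0.0236   0.07069
  Change     0.1927    0.1927  -0.06422
  Equil       0.238    0.2163  0.006467
  solve Keq expr → x = -0.06422; check Q = 47.42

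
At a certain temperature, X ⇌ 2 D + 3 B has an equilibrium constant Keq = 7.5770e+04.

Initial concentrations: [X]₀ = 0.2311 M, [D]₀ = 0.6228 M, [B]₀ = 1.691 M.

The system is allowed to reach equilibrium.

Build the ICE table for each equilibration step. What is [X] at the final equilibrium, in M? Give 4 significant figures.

[X]_eq = 2.1026e-04 M

Q₀ = 8.116 vs Keq = 7.5770e+04 ⇒ Q<K, forward
Step 1:
                  X         D         B
  init       0.2311    0.6228     1.691
  Δ         -0.2309    0.4618    0.6927
  eq      2.1026e-04     1.085     2.384
  solve Keq expr → x = 0.2309; check Q = 7.5770e+04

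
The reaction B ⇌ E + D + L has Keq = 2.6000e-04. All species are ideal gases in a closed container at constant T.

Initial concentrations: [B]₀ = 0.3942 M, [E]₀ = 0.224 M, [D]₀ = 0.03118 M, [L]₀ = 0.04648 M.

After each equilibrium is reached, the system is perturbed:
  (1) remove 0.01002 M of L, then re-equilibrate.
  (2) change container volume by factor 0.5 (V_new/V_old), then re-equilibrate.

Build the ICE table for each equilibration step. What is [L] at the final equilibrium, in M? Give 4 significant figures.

[L]_eq = 0.02902 M

Q₀ = 8.2352e-04 vs Keq = 2.6000e-04 ⇒ Q>K, reverse
Step 1:
                   B          E          D          L
  init        0.3942      0.224    0.03118    0.04648
  Δ          0.01501   -0.01501   -0.01501   -0.01501
  eq          0.4092      0.209    0.01617    0.03147
  solve Keq expr → x = -0.01501; check Q = 2.6000e-04
Then remove 0.01002 M of L.
Step 2:
                   B          E          D          L
  init        0.4092      0.209    0.01617    0.02145
  Δ        -0.003613   0.003613   0.003613   0.003613
  eq          0.4056     0.2126    0.01979    0.02507
  solve Keq expr → x = 0.003613; check Q = 2.6000e-04
Then change container volume by factor 0.5 (V_new/V_old).
Step 3:
                   B          E          D          L
  init        0.8112     0.4252    0.03957    0.05013
  Δ          0.02112   -0.02112   -0.02112   -0.02112
  eq          0.8323     0.4041    0.01846    0.02902
  solve Keq expr → x = -0.02112; check Q = 2.6000e-04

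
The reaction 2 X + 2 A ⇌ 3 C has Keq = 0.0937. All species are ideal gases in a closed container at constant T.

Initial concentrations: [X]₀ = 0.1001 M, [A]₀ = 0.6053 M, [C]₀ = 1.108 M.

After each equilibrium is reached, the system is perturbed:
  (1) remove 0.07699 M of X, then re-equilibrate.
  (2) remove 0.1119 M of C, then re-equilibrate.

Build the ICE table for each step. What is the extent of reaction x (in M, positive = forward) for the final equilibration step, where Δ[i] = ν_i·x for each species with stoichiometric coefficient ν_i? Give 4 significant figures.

Q₀ = 370.5 vs Keq = 0.0937 ⇒ Q>K, reverse
Step 1:
                   X          A          C
  init        0.1001     0.6053      1.108
  Δ            0.506      0.506     -0.759
  eq          0.6061      1.111      0.349
  solve Keq expr → x = -0.253; check Q = 0.0937
Then remove 0.07699 M of X.
Step 2:
                   X          A          C
  init        0.5291      1.111      0.349
  Δ          0.01443    0.01443   -0.02165
  eq          0.5435      1.126     0.3274
  solve Keq expr → x = -0.007215; check Q = 0.0937
Then remove 0.1119 M of C.
Step 3:
                   X          A          C
  init        0.5435      1.126     0.2155
  Δ         -0.05352   -0.05352    0.08028
  eq            0.49      1.072     0.2957
  solve Keq expr → x = 0.02676; check Q = 0.0937

x = 0.02676 M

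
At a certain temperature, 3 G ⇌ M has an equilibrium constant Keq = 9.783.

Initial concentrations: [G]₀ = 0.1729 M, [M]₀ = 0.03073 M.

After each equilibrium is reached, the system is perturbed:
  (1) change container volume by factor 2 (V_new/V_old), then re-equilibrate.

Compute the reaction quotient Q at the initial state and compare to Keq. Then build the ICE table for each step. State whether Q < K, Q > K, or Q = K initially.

Q₀ = 5.945; Q < K (proceeds forward)

Q₀ = 5.945 vs Keq = 9.783 ⇒ Q<K, forward
Step 1:
                   G          M
  Initial     0.1729    0.03073
  Change    -0.01764   0.005881
  Equil       0.1553    0.03661
  solve Keq expr → x = 0.005881; check Q = 9.783
Then change container volume by factor 2 (V_new/V_old).
Step 2:
                   G          M
  Initial    0.07763    0.01831
  Change     0.02406  -0.008019
  Equil       0.1017    0.01029
  solve Keq expr → x = -0.008019; check Q = 9.783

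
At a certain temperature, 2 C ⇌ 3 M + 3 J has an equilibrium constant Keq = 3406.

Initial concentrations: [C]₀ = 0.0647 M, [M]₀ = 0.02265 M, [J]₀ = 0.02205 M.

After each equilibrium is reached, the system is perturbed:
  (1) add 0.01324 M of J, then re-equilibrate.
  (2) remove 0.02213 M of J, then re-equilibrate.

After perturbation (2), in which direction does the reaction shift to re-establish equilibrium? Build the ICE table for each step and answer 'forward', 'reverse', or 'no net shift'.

Direction: forward

Q₀ = 2.9759e-08 vs Keq = 3406 ⇒ Q<K, forward
Step 1:
                    C           M           J
  I            0.0647     0.02265     0.02205
  C          -0.06467     0.09701     0.09701
  E        2.9135e-05      0.1197      0.1191
  solve Keq expr → x = 0.03234; check Q = 3406
Then add 0.01324 M of J.
Step 2:
                    C           M           J
  I        2.9135e-05      0.1197      0.1323
  C        4.9866e-06 -7.4799e-06 -7.4799e-06
  E        3.4121e-05      0.1196      0.1323
  solve Keq expr → x = -2.4933e-06; check Q = 3406
Then remove 0.02213 M of J.
Step 3:
                    C           M           J
  I        3.4121e-05      0.1196      0.1102
  C       -8.1849e-06  1.2277e-05  1.2277e-05
  E        2.5936e-05      0.1197      0.1102
  solve Keq expr → x = 4.0925e-06; check Q = 3406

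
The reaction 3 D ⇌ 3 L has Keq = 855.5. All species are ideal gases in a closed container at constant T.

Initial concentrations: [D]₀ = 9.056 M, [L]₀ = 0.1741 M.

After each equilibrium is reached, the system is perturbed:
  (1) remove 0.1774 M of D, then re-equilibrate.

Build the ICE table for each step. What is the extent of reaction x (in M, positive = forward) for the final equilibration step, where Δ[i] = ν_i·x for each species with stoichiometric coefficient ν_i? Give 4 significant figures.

Q₀ = 7.1054e-06 vs Keq = 855.5 ⇒ Q<K, forward
Step 1:
                    D           L
  Initial       9.056      0.1741
  Change       -8.176       8.176
  Equil        0.8796        8.35
  solve Keq expr → x = 2.725; check Q = 855.5
Then remove 0.1774 M of D.
Step 2:
                    D           L
  Initial      0.7022        8.35
  Change       0.1605     -0.1605
  Equil        0.8627        8.19
  solve Keq expr → x = -0.0535; check Q = 855.5

x = -0.0535 M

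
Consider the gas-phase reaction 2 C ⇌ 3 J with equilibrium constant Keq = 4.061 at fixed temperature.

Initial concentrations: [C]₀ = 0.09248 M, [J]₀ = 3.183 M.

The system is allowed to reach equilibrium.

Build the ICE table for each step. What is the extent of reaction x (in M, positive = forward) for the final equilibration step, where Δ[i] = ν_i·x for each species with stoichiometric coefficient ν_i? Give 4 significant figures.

Q₀ = 3771 vs Keq = 4.061 ⇒ Q>K, reverse
Step 1:
                    C           J
  init        0.09248       3.183
  Δ            0.9963      -1.494
  eq            1.089       1.689
  solve Keq expr → x = -0.4982; check Q = 4.061

x = -0.4982 M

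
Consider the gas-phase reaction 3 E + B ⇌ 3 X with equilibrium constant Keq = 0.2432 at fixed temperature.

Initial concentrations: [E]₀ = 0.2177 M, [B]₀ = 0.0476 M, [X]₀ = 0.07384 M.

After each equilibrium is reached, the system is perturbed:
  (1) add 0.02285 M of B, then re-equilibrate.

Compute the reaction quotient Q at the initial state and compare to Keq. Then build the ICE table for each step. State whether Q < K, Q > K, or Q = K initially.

Q₀ = 0.8198; Q > K (proceeds reverse)

Q₀ = 0.8198 vs Keq = 0.2432 ⇒ Q>K, reverse
Step 1:
                  E         B         X
  init       0.2177    0.0476   0.07384
  Δ         0.01827  0.006091  -0.01827
  eq          0.236   0.05369   0.05557
  solve Keq expr → x = -0.006091; check Q = 0.2432
Then add 0.02285 M of B.
Step 2:
                  E         B         X
  init        0.236   0.07654   0.05557
  Δ       -0.005147 -0.001716  0.005147
  eq         0.2308   0.07483   0.06071
  solve Keq expr → x = 0.001716; check Q = 0.2432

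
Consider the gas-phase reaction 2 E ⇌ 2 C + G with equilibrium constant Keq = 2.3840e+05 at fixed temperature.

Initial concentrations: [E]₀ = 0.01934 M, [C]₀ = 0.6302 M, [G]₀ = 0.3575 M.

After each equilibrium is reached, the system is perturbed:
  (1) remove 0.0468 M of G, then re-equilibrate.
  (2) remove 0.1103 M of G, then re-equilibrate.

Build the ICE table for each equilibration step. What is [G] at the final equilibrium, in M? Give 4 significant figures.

[G]_eq = 0.2098 M

Q₀ = 379.6 vs Keq = 2.3840e+05 ⇒ Q<K, forward
Step 1:
                   E          C          G
  Initial    0.01934     0.6302     0.3575
  Change    -0.01854    0.01854   0.009268
  Equil   8.0466e-04     0.6487     0.3668
  solve Keq expr → x = 0.009268; check Q = 2.3840e+05
Then remove 0.0468 M of G.
Step 2:
                   E          C          G
  Initial 8.0466e-04     0.6487       0.32
  Change  -5.2996e-05 5.2996e-05 2.6498e-05
  Equil   7.5166e-04     0.6488       0.32
  solve Keq expr → x = 2.6498e-05; check Q = 2.3840e+05
Then remove 0.1103 M of G.
Step 3:
                   E          C          G
  Initial 7.5166e-04     0.6488     0.2097
  Change  -1.4295e-04 1.4295e-04 7.1473e-05
  Equil   6.0871e-04     0.6489     0.2098
  solve Keq expr → x = 7.1473e-05; check Q = 2.3840e+05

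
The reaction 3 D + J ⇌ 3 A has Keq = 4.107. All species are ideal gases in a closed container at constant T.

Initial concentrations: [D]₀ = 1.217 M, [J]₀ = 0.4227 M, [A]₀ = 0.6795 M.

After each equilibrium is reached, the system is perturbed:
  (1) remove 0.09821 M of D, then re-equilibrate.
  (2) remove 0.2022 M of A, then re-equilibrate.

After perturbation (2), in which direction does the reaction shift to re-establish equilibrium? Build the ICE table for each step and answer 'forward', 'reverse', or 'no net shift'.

Q₀ = 0.4118 vs Keq = 4.107 ⇒ Q<K, forward
Step 1:
                  D         J         A
  Initial     1.217    0.4227    0.6795
  Change    -0.3114   -0.1038    0.3114
  Equil      0.9056    0.3189    0.9909
  solve Keq expr → x = 0.1038; check Q = 4.107
Then remove 0.09821 M of D.
Step 2:
                  D         J         A
  Initial    0.8074    0.3189    0.9909
  Change    0.04451   0.01484  -0.04451
  Equil      0.8519    0.3337    0.9464
  solve Keq expr → x = -0.01484; check Q = 4.107
Then remove 0.2022 M of A.
Step 3:
                  D         J         A
  Initial    0.8519    0.3337    0.7442
  Change   -0.08414  -0.02805   0.08414
  Equil      0.7678    0.3057    0.8283
  solve Keq expr → x = 0.02805; check Q = 4.107

Direction: forward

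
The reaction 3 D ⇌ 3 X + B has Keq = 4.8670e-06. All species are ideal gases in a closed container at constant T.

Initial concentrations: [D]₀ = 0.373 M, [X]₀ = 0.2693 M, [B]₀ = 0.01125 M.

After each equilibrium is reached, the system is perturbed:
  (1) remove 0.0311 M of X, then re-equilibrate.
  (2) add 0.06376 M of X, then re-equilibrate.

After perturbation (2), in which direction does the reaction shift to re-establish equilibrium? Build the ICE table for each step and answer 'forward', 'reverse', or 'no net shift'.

Q₀ = 0.004234 vs Keq = 4.8670e-06 ⇒ Q>K, reverse
Step 1:
                  D         X         B
  init        0.373    0.2693   0.01125
  Δ         0.03367  -0.03367  -0.01122
  eq         0.4067    0.2356 2.5023e-05
  solve Keq expr → x = -0.01122; check Q = 4.8670e-06
Then remove 0.0311 M of X.
Step 2:
                  D         X         B
  init       0.4067    0.2045 2.5023e-05
  Δ       -3.9616e-05 3.9616e-05 1.3205e-05
  eq         0.4066    0.2046 3.8228e-05
  solve Keq expr → x = 1.3205e-05; check Q = 4.8670e-06
Then add 0.06376 M of X.
Step 3:
                  D         X         B
  init       0.4066    0.2683 3.8228e-05
  Δ       6.3807e-05 -6.3807e-05 -2.1269e-05
  eq         0.4067    0.2683 1.6959e-05
  solve Keq expr → x = -2.1269e-05; check Q = 4.8670e-06

Direction: reverse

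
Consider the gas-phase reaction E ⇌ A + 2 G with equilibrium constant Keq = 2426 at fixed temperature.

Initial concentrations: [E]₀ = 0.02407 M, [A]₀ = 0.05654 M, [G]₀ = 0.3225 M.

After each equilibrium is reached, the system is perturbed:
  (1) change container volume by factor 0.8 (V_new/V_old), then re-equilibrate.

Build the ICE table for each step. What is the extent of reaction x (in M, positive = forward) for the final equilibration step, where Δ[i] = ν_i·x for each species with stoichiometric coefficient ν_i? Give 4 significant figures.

x = -3.2086e-06 M

Q₀ = 0.2443 vs Keq = 2426 ⇒ Q<K, forward
Step 1:
                  E         A         G
  Initial   0.02407   0.05654    0.3225
  Change   -0.02407   0.02407   0.04813
  Equil   4.5641e-06   0.08061    0.3706
  solve Keq expr → x = 0.02407; check Q = 2426
Then change container volume by factor 0.8 (V_new/V_old).
Step 2:
                  E         A         G
  Initial 5.7051e-06    0.1008    0.4633
  Change  3.2086e-06 -3.2086e-06 -6.4172e-06
  Equil   8.9138e-06    0.1008    0.4633
  solve Keq expr → x = -3.2086e-06; check Q = 2426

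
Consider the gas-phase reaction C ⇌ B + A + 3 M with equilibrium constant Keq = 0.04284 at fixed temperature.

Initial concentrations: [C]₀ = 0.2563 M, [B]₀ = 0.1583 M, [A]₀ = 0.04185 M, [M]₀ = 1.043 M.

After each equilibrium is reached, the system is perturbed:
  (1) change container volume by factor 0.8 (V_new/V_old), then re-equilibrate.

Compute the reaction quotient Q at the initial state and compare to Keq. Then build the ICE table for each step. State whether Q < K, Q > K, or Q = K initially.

Q₀ = 0.02933; Q < K (proceeds forward)

Q₀ = 0.02933 vs Keq = 0.04284 ⇒ Q<K, forward
Step 1:
                  C         B         A         M
  I          0.2563    0.1583   0.04185     1.043
  C       -0.009432  0.009432  0.009432    0.0283
  E          0.2469    0.1677   0.05128     1.071
  solve Keq expr → x = 0.009432; check Q = 0.04284
Then change container volume by factor 0.8 (V_new/V_old).
Step 2:
                  C         B         A         M
  I          0.3086    0.2097    0.0641     1.339
  C          0.0255   -0.0255   -0.0255  -0.07649
  E          0.3341    0.1842   0.03861     1.263
  solve Keq expr → x = -0.0255; check Q = 0.04284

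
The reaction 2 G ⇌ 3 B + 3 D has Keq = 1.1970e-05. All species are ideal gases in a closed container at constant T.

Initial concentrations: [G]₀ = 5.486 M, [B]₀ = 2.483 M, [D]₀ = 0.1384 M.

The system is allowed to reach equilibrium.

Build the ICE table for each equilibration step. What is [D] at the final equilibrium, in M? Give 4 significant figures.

Q₀ = 0.001348 vs Keq = 1.1970e-05 ⇒ Q>K, reverse
Step 1:
                    G           B           D
  Initial       5.486       2.483      0.1384
  Change      0.07212     -0.1082     -0.1082
  Equil         5.558       2.375     0.03022
  solve Keq expr → x = -0.03606; check Q = 1.1970e-05

[D]_eq = 0.03022 M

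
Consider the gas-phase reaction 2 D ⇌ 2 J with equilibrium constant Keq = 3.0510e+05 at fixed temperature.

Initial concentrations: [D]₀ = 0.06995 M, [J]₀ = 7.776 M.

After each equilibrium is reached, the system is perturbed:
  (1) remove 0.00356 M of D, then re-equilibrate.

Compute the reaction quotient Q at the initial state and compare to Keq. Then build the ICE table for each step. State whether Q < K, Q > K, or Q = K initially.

Q₀ = 1.2358e+04; Q < K (proceeds forward)

Q₀ = 1.2358e+04 vs Keq = 3.0510e+05 ⇒ Q<K, forward
Step 1:
                   D          J
  init       0.06995      7.776
  Δ         -0.05577    0.05577
  eq         0.01418      7.832
  solve Keq expr → x = 0.02789; check Q = 3.0510e+05
Then remove 0.00356 M of D.
Step 2:
                   D          J
  init       0.01062      7.832
  Δ         0.003554  -0.003554
  eq         0.01417      7.828
  solve Keq expr → x = -0.001777; check Q = 3.0510e+05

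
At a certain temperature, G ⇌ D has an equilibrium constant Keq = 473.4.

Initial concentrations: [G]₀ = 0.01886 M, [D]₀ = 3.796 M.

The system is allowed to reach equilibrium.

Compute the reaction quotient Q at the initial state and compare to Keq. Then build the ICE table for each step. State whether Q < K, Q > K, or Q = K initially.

Q₀ = 201.3 vs Keq = 473.4 ⇒ Q<K, forward
Step 1:
                    G           D
  init        0.01886       3.796
  Δ          -0.01082     0.01082
  eq         0.008041       3.807
  solve Keq expr → x = 0.01082; check Q = 473.4

Q₀ = 201.3; Q < K (proceeds forward)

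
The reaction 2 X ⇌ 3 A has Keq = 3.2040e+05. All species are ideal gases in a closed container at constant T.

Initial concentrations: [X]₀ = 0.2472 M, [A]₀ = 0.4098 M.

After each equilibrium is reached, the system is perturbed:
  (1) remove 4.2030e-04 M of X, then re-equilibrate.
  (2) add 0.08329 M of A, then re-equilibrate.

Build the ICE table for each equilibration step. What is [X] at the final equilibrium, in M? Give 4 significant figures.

Q₀ = 1.126 vs Keq = 3.2040e+05 ⇒ Q<K, forward
Step 1:
                    X           A
  Initial      0.2472      0.4098
  Change       -0.246       0.369
  Equil      0.001214      0.7788
  solve Keq expr → x = 0.123; check Q = 3.2040e+05
Then remove 4.2030e-04 M of X.
Step 2:
                    X           A
  Initial  7.9386e-04      0.7788
  Change   4.1883e-04 -6.2825e-04
  Equil      0.001213      0.7782
  solve Keq expr → x = -2.0942e-04; check Q = 3.2040e+05
Then add 0.08329 M of A.
Step 3:
                    X           A
  Initial    0.001213      0.8614
  Change   1.9909e-04 -2.9863e-04
  Equil      0.001412      0.8611
  solve Keq expr → x = -9.9544e-05; check Q = 3.2040e+05

[X]_eq = 0.001412 M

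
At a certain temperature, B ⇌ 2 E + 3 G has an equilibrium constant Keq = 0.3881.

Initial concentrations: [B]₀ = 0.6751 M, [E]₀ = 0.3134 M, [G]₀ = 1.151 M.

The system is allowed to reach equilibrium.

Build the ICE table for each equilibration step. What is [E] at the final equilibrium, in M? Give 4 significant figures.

Q₀ = 0.2218 vs Keq = 0.3881 ⇒ Q<K, forward
Step 1:
                   B          E          G
  I           0.6751     0.3134      1.151
  C         -0.02682    0.05364    0.08047
  E           0.6483      0.367      1.231
  solve Keq expr → x = 0.02682; check Q = 0.3881

[E]_eq = 0.367 M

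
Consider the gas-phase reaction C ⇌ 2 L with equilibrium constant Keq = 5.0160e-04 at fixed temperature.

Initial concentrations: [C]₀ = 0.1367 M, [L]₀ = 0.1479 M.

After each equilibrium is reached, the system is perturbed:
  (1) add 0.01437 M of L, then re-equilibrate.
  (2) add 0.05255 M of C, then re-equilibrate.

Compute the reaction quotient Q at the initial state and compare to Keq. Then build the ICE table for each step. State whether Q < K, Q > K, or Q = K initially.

Q₀ = 0.16 vs Keq = 5.0160e-04 ⇒ Q>K, reverse
Step 1:
                    C           L
  I            0.1367      0.1479
  C           0.06887     -0.1377
  E            0.2056     0.01015
  solve Keq expr → x = -0.06887; check Q = 5.0160e-04
Then add 0.01437 M of L.
Step 2:
                    C           L
  I            0.2056     0.02452
  C          0.007098     -0.0142
  E            0.2127     0.01033
  solve Keq expr → x = -0.007098; check Q = 5.0160e-04
Then add 0.05255 M of C.
Step 3:
                    C           L
  I            0.2652     0.01033
  C       -5.9635e-04    0.001193
  E            0.2646     0.01152
  solve Keq expr → x = 5.9635e-04; check Q = 5.0160e-04

Q₀ = 0.16; Q > K (proceeds reverse)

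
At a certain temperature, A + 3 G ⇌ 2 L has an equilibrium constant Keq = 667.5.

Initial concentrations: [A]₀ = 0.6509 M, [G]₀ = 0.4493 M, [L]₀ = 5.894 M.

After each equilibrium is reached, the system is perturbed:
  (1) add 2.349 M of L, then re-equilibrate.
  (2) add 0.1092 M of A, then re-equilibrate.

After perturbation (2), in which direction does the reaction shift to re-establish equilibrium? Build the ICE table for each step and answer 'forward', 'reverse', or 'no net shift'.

Q₀ = 588.4 vs Keq = 667.5 ⇒ Q<K, forward
Step 1:
                    A           G           L
  Initial      0.6509      0.4493       5.894
  Change     -0.00557    -0.01671     0.01114
  Equil        0.6453      0.4326       5.905
  solve Keq expr → x = 0.00557; check Q = 667.5
Then add 2.349 M of L.
Step 2:
                    A           G           L
  Initial      0.6453      0.4326       8.254
  Change      0.03224     0.09672    -0.06448
  Equil        0.6776      0.5293        8.19
  solve Keq expr → x = -0.03224; check Q = 667.5
Then add 0.1092 M of A.
Step 3:
                    A           G           L
  Initial      0.7868      0.5293        8.19
  Change      -0.0078     -0.0234      0.0156
  Equil         0.779      0.5059       8.205
  solve Keq expr → x = 0.0078; check Q = 667.5

Direction: forward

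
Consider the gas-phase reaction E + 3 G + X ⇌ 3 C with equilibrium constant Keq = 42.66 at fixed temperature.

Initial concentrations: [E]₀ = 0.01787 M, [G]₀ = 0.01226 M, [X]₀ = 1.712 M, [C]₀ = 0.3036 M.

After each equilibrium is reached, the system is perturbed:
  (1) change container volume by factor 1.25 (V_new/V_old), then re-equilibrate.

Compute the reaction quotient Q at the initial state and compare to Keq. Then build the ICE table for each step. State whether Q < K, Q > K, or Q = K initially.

Q₀ = 4.9637e+05 vs Keq = 42.66 ⇒ Q>K, reverse
Step 1:
                  E         G         X         C
  I         0.01787   0.01226     1.712    0.3036
  C         0.03649    0.1095   0.03649   -0.1095
  E         0.05436    0.1217     1.748    0.1941
  solve Keq expr → x = -0.03649; check Q = 42.66
Then change container volume by factor 1.25 (V_new/V_old).
Step 2:
                  E         G         X         C
  I         0.04349   0.09739     1.399    0.1553
  C        0.002604  0.007811  0.002604 -0.007811
  E         0.04609    0.1052     1.401    0.1475
  solve Keq expr → x = -0.002604; check Q = 42.66

Q₀ = 4.9637e+05; Q > K (proceeds reverse)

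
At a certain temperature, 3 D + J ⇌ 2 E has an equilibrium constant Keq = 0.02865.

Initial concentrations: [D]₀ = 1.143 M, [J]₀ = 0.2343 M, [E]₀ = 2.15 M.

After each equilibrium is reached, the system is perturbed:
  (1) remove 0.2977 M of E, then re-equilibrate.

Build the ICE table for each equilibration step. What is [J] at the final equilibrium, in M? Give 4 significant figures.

[J]_eq = 0.799 M

Q₀ = 13.21 vs Keq = 0.02865 ⇒ Q>K, reverse
Step 1:
                  D         J         E
  Initial     1.143    0.2343      2.15
  Change      1.937    0.6458    -1.292
  Equil        3.08    0.8801    0.8585
  solve Keq expr → x = -0.6458; check Q = 0.02865
Then remove 0.2977 M of E.
Step 2:
                  D         J         E
  Initial      3.08    0.8801    0.5608
  Change    -0.2433  -0.08111    0.1622
  Equil       2.837     0.799     0.723
  solve Keq expr → x = 0.08111; check Q = 0.02865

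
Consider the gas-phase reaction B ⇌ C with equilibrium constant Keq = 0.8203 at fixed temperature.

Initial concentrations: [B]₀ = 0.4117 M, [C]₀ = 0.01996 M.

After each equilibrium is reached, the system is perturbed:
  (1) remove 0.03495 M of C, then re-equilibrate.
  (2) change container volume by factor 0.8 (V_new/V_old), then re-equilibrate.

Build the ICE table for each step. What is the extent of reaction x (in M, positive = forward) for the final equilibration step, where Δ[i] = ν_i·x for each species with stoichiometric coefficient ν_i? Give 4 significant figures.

x = 0 M

Q₀ = 0.04848 vs Keq = 0.8203 ⇒ Q<K, forward
Step 1:
                   B          C
  I           0.4117    0.01996
  C          -0.1746     0.1746
  E           0.2371     0.1945
  solve Keq expr → x = 0.1746; check Q = 0.8203
Then remove 0.03495 M of C.
Step 2:
                   B          C
  I           0.2371     0.1596
  C          -0.0192     0.0192
  E           0.2179     0.1788
  solve Keq expr → x = 0.0192; check Q = 0.8203
Then change container volume by factor 0.8 (V_new/V_old).
Step 3:
                   B          C
  I           0.2724     0.2235
  C                0          0
  E           0.2724     0.2235
  solve Keq expr → x = 0; check Q = 0.8203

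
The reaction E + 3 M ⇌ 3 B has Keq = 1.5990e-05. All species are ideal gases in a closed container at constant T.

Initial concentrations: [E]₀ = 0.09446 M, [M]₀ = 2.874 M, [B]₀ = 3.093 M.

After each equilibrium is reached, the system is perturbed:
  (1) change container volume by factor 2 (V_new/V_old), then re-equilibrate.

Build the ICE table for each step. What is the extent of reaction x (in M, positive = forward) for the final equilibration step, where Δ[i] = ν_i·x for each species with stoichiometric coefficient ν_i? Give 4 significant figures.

x = -0.004998 M

Q₀ = 13.2 vs Keq = 1.5990e-05 ⇒ Q>K, reverse
Step 1:
                  E         M         B
  init      0.09446     2.874     3.093
  Δ           0.981     2.943    -2.943
  eq          1.075     5.817    0.1501
  solve Keq expr → x = -0.981; check Q = 1.5990e-05
Then change container volume by factor 2 (V_new/V_old).
Step 2:
                  E         M         B
  init       0.5377     2.908   0.07507
  Δ        0.004998   0.01499  -0.01499
  eq         0.5427     2.923   0.06008
  solve Keq expr → x = -0.004998; check Q = 1.5990e-05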